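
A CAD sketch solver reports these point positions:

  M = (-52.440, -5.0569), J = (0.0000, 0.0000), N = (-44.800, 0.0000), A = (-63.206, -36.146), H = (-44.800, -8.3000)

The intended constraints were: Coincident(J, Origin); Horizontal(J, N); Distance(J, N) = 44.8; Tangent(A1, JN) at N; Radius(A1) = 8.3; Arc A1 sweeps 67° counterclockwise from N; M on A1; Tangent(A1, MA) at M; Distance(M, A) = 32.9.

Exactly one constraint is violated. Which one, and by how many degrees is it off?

Tangent(A1, MA) at M — off by 3.90°.

J = (0.00, 0.00) ✓; J.y = 0.00, N.y = 0.00 ✓; |JN| = 44.80 ✓; ∠(HN, NJ) = 90.00° ✓; |HN| = 8.300 ✓; bearing(H→M) − bearing(H→N) = 67.00° ✓; |HM| = 8.300 ✓; ∠(HM, MA) = 86.10° ✗; |MA| = 32.90 ✓.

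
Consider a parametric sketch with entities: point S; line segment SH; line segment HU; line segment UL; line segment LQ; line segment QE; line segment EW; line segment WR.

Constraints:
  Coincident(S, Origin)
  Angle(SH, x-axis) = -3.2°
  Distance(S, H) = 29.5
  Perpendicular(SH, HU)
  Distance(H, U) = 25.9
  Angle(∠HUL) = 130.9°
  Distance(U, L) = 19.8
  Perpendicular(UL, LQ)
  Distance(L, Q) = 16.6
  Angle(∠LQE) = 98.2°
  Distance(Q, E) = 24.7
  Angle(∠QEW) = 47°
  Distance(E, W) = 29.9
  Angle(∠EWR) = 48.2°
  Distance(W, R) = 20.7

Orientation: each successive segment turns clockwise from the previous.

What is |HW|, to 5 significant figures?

37.936

S is at the origin; SH runs at -3.2° with length 29.5, so H = (29.454, -1.6467). The perpendicularity gives HU at right angles to SH, so HU runs at -93.200°; with |HU| = 25.9, U = (28.008, -27.506). ∠HUL = 130.9° gives UL at -142.30° from the x-axis; with |UL| = 19.8, L = (12.342, -39.615). UL is perpendicular to LQ, so LQ runs at 127.70°; with |LQ| = 16.6, Q = (2.1907, -26.480). ∠LQE = 98.2° gives QE at 45.900° from the x-axis; with |QE| = 24.7, E = (19.380, -8.7426). ∠QEW = 47.0° gives EW at -87.100° from the x-axis; with |EW| = 29.9, W = (20.892, -38.604). Then |HW| = |W − H| = 37.936.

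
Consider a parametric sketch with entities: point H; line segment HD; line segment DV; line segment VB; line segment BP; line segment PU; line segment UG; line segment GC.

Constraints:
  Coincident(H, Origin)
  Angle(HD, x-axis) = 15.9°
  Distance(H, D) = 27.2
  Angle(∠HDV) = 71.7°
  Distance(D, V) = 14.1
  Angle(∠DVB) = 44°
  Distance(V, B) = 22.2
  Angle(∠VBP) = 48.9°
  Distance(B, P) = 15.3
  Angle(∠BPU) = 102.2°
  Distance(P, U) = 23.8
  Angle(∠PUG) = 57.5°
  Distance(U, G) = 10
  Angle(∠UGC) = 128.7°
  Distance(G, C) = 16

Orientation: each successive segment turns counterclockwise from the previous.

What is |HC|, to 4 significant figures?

17.62

H is at the origin; HD runs at 15.9° with length 27.2, so D = (26.16, 7.452). ∠HDV = 71.7° gives DV at 124.2° from the x-axis; with |DV| = 14.1, V = (18.23, 19.11). ∠DVB = 44.0° gives VB at -99.80° from the x-axis; with |VB| = 22.2, B = (14.46, -2.763). ∠VBP = 48.9° gives BP at 31.30° from the x-axis; with |BP| = 15.3, P = (27.53, 5.186). ∠BPU = 102.2° gives PU at 109.1° from the x-axis; with |PU| = 23.8, U = (19.74, 27.68). ∠PUG = 57.5° gives UG at -128.4° from the x-axis; with |UG| = 10.0, G = (13.53, 19.84). ∠UGC = 128.7° gives GC at -77.10° from the x-axis; with |GC| = 16.0, C = (17.10, 4.243). Then |HC| = |C − H| = 17.62.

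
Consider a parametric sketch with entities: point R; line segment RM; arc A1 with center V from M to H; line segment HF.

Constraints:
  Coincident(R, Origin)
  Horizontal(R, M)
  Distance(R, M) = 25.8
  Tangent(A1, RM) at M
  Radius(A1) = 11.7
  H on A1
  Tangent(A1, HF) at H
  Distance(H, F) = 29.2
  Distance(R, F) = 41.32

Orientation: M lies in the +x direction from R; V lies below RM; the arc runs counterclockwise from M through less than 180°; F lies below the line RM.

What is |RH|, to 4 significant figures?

17.69

Checks: R.y = 0.00, M.y = 0.00 ✓; |VH| = 11.70 ✓; ∠(VH, HF) = 90.00° ✓; |HF| = 29.20 ✓; |RF| = 41.32 ✓.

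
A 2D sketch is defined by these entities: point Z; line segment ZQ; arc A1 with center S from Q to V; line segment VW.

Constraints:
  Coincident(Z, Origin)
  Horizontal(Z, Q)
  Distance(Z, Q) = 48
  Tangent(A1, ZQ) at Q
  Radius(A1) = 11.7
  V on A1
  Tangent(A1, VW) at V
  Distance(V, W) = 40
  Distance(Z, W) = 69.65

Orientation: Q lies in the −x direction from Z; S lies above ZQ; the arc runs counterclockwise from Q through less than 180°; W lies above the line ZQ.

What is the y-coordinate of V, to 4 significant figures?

14.14

Checks: |SV| = 11.70 ✓; ∠(SV, VW) = 90.00° ✓; |VW| = 40.00 ✓; |ZW| = 69.65 ✓.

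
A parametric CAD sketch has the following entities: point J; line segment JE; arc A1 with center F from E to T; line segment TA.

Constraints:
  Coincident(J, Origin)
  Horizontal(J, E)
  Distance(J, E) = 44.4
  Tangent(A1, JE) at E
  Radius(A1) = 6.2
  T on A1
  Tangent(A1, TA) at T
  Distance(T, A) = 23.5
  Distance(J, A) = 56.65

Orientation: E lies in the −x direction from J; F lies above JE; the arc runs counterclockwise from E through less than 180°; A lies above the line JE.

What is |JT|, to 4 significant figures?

39.65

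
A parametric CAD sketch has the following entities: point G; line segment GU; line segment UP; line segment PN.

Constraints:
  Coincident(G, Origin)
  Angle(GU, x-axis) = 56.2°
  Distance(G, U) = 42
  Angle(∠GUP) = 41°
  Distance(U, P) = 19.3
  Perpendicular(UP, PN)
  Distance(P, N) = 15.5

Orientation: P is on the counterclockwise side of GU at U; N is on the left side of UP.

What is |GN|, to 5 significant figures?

17.292

G is at the origin; GU runs at 56.2° with length 42.0, so U = 42.0·(cos 56.2°, sin 56.2°) = (23.364, 34.901). ∠GUP = 41.0°, so UP runs at 56.2° + (180° − 41.0°) = 195.20° from the x-axis; with |UP| = 19.3, P = U + 19.3·(cos 195.20°, sin 195.20°) = (4.7396, 29.841). UP is perpendicular to PN; with |PN| = 15.5 on the left of UP, N = P + 15.5·(0.26219, -0.96502) = (8.8035, 14.883). Then |GN| = |N − G| = 17.292.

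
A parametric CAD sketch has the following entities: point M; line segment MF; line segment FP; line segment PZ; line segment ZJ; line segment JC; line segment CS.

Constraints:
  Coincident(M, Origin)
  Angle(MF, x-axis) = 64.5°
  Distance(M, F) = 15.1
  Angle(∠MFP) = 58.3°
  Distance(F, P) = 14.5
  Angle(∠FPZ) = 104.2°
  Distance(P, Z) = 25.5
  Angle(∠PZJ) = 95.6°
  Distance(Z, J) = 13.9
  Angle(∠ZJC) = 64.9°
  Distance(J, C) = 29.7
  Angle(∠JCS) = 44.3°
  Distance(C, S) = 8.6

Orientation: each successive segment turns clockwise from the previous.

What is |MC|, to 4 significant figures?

13.23

M is at the origin; MF runs at 64.5° with length 15.1, so F = (6.501, 13.63). ∠MFP = 58.3° gives FP at -57.20° from the x-axis; with |FP| = 14.5, P = (14.36, 1.441). ∠FPZ = 104.2° gives PZ at -133.0° from the x-axis; with |PZ| = 25.5, Z = (-3.035, -17.21). ∠PZJ = 95.6° gives ZJ at 142.6° from the x-axis; with |ZJ| = 13.9, J = (-14.08, -8.766). ∠ZJC = 64.9° gives JC at 27.50° from the x-axis; with |JC| = 29.7, C = (12.27, 4.948). Then |MC| = |C − M| = 13.23.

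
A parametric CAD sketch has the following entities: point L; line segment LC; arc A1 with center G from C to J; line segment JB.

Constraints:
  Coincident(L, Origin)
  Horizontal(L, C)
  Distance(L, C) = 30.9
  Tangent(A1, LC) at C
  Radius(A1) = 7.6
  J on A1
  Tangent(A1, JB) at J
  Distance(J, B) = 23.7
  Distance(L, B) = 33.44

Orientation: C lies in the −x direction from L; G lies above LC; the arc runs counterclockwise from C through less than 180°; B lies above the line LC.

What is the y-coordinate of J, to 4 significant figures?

5.637

Checks: |GJ| = 7.600 ✓; ∠(GJ, JB) = 90.00° ✓; |JB| = 23.70 ✓; |LB| = 33.44 ✓.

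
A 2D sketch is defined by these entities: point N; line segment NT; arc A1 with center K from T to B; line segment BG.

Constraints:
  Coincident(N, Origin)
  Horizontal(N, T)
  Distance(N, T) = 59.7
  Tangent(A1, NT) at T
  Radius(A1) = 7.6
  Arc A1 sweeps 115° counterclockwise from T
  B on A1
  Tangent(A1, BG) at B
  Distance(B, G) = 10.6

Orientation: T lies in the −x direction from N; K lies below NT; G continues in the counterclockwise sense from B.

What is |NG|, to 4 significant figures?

65.38

N is at the origin; NT is horizontal with |NT| = 59.7 and T on the −x side, so T = (-59.70, 0.000). Tangency of A1 to NT means the radius KT is perpendicular to NT, so K = T + (0, -7.6) = (-59.70, -7.600). On A1, T sits at bearing 90° from K; a 115° counterclockwise sweep puts B at bearing 205°, so B = K + 7.6·(cos 205°, sin 205°) = (-66.59, -10.81). Tangency of A1 to BG means the radius KB is perpendicular to BG, so BG runs along (−sin 205°, cos 205°); with |BG| = 10.6, G = (-62.11, -20.42). Then |NG| = |G − N| = 65.38.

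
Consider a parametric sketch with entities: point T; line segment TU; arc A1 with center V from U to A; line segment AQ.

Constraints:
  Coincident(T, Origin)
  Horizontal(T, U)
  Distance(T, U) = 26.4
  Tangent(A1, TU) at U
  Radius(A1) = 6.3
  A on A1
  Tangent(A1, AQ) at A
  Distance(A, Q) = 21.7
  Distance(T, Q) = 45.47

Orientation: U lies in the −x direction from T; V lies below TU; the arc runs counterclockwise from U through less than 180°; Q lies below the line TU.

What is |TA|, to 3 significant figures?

32.9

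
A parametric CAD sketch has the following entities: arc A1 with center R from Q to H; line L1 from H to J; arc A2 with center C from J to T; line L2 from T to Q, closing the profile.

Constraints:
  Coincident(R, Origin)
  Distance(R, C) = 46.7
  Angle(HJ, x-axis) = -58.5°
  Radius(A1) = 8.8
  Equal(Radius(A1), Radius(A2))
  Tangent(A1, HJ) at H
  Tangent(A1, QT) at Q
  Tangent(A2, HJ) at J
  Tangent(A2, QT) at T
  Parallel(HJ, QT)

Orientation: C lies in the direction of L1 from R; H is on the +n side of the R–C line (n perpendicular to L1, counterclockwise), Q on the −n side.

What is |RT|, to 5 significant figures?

47.522

Tangency of A1 to both parallel lines with radius 8.8 puts H and Q at R ± 8.8·n: H = (7.5032, 4.5980), Q = (-7.5032, -4.5980). Equal radii place J and T the same way about C: J = C + 8.8·n = (31.904, -35.220), T = C − 8.8·n = (16.897, -44.416). Then |RT| = |T − R| = 47.522.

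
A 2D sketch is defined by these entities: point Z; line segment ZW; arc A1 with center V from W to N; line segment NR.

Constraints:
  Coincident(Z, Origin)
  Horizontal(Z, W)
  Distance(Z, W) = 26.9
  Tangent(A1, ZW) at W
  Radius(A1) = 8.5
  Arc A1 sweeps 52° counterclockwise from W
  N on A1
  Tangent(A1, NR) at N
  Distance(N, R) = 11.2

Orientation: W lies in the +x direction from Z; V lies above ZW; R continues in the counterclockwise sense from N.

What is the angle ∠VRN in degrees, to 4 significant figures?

37.20°

Z is at the origin; ZW is horizontal with |ZW| = 26.9 and W on the +x side, so W = (26.90, 0.000). A1 meets ZW tangentially, so VW is at right angles to ZW, so V = W + (0, 8.5) = (26.90, 8.500). On A1, W sits at bearing -90° from V; a 52° counterclockwise sweep puts N at bearing -38°, so N = V + 8.5·(cos -38°, sin -38°) = (33.60, 3.267). A1 meets NR tangentially, so VN is at right angles to NR, so NR runs along (−sin -38°, cos -38°); with |NR| = 11.2, R = (40.49, 12.09). Then cos ∠VRN = RV·RN / (|RV||RN|), giving 37.20°.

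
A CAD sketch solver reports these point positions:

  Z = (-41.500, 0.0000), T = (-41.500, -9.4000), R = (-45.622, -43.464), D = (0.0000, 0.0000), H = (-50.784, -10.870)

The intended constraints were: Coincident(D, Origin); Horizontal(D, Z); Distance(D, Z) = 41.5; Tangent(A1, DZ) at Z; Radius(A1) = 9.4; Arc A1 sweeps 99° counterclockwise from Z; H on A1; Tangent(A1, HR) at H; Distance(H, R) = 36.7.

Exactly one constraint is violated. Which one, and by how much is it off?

Distance(H, R) = 36.7 — off by 3.70.

D = (0.00, 0.00) ✓; D.y = 0.00, Z.y = 0.00 ✓; |DZ| = 41.50 ✓; ∠(TZ, ZD) = 90.00° ✓; |TZ| = 9.400 ✓; bearing(T→H) − bearing(T→Z) = 99.00° ✓; |TH| = 9.400 ✓; ∠(TH, HR) = 90.00° ✓; |HR| = 33.00 ✗.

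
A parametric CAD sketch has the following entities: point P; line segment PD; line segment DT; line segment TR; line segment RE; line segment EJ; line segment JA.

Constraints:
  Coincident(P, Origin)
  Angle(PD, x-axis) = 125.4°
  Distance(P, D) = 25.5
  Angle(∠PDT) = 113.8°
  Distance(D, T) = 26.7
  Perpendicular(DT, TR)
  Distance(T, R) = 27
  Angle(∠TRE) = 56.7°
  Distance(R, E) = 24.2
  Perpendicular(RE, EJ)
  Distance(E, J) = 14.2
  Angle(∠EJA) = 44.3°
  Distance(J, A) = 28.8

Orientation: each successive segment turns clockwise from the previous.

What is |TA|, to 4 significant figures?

30.90

P is at the origin; PD runs at 125.4° with length 25.5, so D = (-14.77, 20.79). ∠PDT = 113.8° gives DT at 59.20° from the x-axis; with |DT| = 26.7, T = (-1.100, 43.72). DT ⟂ TR, so TR runs at -30.80°; with |TR| = 27.0, R = (22.09, 29.89). ∠TRE = 56.7° gives RE at -154.1° from the x-axis; with |RE| = 24.2, E = (0.3225, 19.32). The perpendicularity gives EJ at right angles to RE, so EJ runs at 115.9°; with |EJ| = 14.2, J = (-5.880, 32.10). ∠EJA = 44.3° gives JA at -19.80° from the x-axis; with |JA| = 28.8, A = (21.22, 22.34). Then |TA| = |A − T| = 30.90.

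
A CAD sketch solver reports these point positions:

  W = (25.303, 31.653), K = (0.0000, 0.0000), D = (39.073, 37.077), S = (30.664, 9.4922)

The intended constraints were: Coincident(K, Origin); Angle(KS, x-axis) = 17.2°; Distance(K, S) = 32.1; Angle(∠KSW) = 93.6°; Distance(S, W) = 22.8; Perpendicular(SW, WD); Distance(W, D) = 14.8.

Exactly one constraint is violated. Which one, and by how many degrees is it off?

Perpendicular(SW, WD) — off by 7.90°.

K = (0.00, 0.00) ✓; KS at 17.20° ✓; |KS| = 32.10 ✓; ∠KSW = 93.60° ✓; |SW| = 22.80 ✓; ∠(SW, WD) = 82.10° ✗; |WD| = 14.80 ✓.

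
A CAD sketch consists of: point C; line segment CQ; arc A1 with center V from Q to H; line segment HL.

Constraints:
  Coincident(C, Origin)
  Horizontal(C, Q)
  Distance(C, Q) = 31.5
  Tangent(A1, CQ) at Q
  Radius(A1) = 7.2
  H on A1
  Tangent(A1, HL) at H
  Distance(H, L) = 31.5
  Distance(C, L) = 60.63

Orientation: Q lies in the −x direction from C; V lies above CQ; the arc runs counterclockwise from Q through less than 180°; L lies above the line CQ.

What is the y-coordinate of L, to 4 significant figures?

33.13

C is at the origin; C and Q share the same y with |CQ| = 31.5 and Q on the −x side, so Q = (-31.50, 0.000). Tangency of A1 to CQ means the radius VQ is perpendicular to CQ, so V = Q + (0, 7.2) = (-31.50, 7.200). Since VH ⟂ HL (tangency), |VL| = √(7.2² + 31.5²) = 32.31 regardless of where H sits on A1. So L lies on both circle(C, 60.63) and circle(V, 32.31); the above-CQ intersection is L = (-50.78, 33.13). H is the foot of the tangent from L: H = (-26.82, 12.67).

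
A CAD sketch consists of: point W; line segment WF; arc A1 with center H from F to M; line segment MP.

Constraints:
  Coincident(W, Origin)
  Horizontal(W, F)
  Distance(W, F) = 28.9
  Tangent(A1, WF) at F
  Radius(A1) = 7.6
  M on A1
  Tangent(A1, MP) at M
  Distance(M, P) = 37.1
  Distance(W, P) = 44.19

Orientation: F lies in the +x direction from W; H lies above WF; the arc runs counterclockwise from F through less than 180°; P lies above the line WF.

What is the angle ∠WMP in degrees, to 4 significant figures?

73.13°

W is at the origin; W and F share the same y with |WF| = 28.9 and F on the +x side, so F = (28.90, 0.000). Since A1 is tangent to WF there, HF ⟂ WF, so H = F + (0, 7.6) = (28.90, 7.600). Since HM ⟂ MP (tangency), |HP| = √(7.6² + 37.1²) = 37.87 regardless of where M sits on A1. So P lies on both circle(W, 44.19) and circle(H, 37.87); the above-WF intersection is P = (13.34, 42.13). M is the foot of the tangent from P: M = (35.06, 12.05).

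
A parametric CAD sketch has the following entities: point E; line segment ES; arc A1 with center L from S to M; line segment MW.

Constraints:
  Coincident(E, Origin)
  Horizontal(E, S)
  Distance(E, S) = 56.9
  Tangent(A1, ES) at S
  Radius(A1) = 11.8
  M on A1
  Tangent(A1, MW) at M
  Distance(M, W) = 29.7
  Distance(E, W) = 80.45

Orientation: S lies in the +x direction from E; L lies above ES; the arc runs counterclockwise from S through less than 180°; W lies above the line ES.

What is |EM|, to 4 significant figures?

69.69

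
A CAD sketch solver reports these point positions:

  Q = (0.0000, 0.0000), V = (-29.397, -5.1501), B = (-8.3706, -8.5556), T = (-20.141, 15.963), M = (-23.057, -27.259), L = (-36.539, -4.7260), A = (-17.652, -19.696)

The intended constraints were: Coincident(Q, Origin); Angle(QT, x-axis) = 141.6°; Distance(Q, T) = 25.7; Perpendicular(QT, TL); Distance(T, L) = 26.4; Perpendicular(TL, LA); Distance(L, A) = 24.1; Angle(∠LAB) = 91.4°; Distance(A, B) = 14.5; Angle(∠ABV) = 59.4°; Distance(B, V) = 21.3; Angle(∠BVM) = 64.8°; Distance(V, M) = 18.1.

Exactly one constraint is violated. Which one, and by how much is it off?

Distance(V, M) = 18.1 — off by 4.90.

Q = (0.00, 0.00) ✓; QT at 141.6° ✓; |QT| = 25.70 ✓; ∠(QT, TL) = 90.00° ✓; |TL| = 26.40 ✓; ∠(TL, LA) = 90.00° ✓; |LA| = 24.10 ✓; ∠LAB = 91.40° ✓; |AB| = 14.50 ✓; ∠ABV = 59.40° ✓; |BV| = 21.30 ✓; ∠BVM = 64.80° ✓; |VM| = 23.00 ✗.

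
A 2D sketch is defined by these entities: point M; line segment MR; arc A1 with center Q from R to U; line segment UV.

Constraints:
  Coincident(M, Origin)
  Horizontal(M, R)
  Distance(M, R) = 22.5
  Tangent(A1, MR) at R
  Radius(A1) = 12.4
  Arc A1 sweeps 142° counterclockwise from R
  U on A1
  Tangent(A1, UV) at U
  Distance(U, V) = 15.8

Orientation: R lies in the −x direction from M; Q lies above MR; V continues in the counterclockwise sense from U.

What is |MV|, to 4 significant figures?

42.00

M is at the origin; MR is horizontal with |MR| = 22.5 and R on the −x side, so R = (-22.50, 0.000). Tangency of A1 to MR means the radius QR is perpendicular to MR, so Q = R + (0, 12.4) = (-22.50, 12.40). On A1, R sits at bearing -90° from Q; a 142° counterclockwise sweep puts U at bearing 52°, so U = Q + 12.4·(cos 52°, sin 52°) = (-14.87, 22.17). Since A1 is tangent to UV there, QU ⟂ UV, so UV runs along (−sin 52°, cos 52°); with |UV| = 15.8, V = (-27.32, 31.90). Then |MV| = |V − M| = 42.00.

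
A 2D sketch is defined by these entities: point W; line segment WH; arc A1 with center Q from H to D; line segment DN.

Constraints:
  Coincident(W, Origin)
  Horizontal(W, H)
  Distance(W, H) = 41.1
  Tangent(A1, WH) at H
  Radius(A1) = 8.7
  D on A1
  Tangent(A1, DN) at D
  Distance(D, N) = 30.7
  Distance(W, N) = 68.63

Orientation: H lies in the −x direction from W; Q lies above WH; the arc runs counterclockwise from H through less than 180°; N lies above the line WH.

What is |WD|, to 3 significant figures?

38.7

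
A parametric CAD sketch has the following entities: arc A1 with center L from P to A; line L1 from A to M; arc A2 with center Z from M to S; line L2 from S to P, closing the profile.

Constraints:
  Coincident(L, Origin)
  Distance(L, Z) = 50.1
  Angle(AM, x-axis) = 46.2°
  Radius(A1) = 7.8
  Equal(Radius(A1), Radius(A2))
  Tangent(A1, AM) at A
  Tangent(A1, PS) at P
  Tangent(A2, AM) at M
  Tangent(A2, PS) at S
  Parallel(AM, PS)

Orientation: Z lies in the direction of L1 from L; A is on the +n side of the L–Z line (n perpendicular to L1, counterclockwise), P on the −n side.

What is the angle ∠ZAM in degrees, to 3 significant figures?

8.85°

The slot axis is L1's direction at 46.2°, so u = (cos 46.2°, sin 46.2°) = (0.692, 0.722) and n = (−sin 46.2°, cos 46.2°) = (-0.722, 0.692). L is at the origin and Z lies 50.1 along u from L, so Z = 50.1·u = (34.7, 36.2). Tangency of A1 to both parallel lines with radius 7.8 puts A and P at L ± 7.8·n: A = (-5.63, 5.40), P = (5.63, -5.40). Equal radii place M and S the same way about Z: M = Z + 7.8·n = (29.0, 41.6), S = Z − 7.8·n = (40.3, 30.8). Then cos ∠ZAM = AZ·AM / (|AZ||AM|), giving 8.85°.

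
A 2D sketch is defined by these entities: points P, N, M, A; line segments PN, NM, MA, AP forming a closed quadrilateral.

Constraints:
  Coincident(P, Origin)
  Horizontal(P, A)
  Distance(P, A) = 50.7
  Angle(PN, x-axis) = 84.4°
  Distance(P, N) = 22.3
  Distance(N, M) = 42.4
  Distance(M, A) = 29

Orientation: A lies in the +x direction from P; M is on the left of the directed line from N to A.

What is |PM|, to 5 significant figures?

52.407

P is at the origin; P and A share the same y with |PA| = 50.7 and A in +x, so A = (50.7, 0). PN runs at 84.4° with |PN| = 22.3, so N = (2.1761, 22.194). M is determined by |NM| = 42.4 and |MA| = 29.0 together: it lies at the intersection of circle(N, 42.4) and circle(A, 29.0). With |NA| = 53.358, the foot of the radical line on NA is 35.645 from N and the perpendicular offset is √(42.4² − 35.645²) = 22.961. Taking the left-of-NA solution: M = (44.142, 28.249).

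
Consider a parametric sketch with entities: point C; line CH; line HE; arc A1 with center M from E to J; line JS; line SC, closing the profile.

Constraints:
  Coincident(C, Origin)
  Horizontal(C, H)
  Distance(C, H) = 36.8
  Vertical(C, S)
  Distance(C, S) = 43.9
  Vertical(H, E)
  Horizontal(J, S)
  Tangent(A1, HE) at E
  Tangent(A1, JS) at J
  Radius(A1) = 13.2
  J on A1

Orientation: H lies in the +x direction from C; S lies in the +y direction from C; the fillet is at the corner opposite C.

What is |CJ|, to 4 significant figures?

49.84

The virtual corner opposite C is at (36.80, 43.90). The tangent condition forces ME to be normal to HE and A1 meets JS tangentially, so MJ is at right angles to JS, with radius 13.2, so the center M sits 13.2 in from both sides at M = (23.60, 30.70). That places the tangent points at E = (36.80, 30.70) on HE and J = (23.60, 43.90) on JS. Then |CJ| = |J − C| = 49.84.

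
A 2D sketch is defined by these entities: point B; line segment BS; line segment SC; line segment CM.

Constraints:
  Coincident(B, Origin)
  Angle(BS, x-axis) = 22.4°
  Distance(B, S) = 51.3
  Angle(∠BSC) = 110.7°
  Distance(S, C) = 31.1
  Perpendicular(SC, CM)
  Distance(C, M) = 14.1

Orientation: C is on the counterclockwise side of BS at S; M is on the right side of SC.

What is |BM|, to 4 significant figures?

79.24

B is at the origin; BS runs at 22.4° with length 51.3, so S = 51.3·(cos 22.4°, sin 22.4°) = (47.43, 19.55). ∠BSC = 110.7°, so SC runs at 22.4° + (180° − 110.7°) = 91.70° from the x-axis; with |SC| = 31.1, C = S + 31.1·(cos 91.70°, sin 91.70°) = (46.51, 50.64). SC ⟂ CM; with |CM| = 14.1 on the right of SC, M = C + 14.1·(0.9996, 0.02967) = (60.60, 51.05). Then |BM| = |M − B| = 79.24.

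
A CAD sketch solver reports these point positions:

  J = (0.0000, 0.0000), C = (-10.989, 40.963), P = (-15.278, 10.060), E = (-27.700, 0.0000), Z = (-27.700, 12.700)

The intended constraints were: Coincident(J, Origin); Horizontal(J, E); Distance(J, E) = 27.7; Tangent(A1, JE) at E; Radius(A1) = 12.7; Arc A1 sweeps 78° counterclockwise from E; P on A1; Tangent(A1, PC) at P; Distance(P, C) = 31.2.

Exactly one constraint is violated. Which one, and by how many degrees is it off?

Tangent(A1, PC) at P — off by 4.10°.

J = (0.00, 0.00) ✓; J.y = 0.00, E.y = 0.00 ✓; |JE| = 27.70 ✓; ∠(ZE, EJ) = 90.00° ✓; |ZE| = 12.70 ✓; bearing(Z→P) − bearing(Z→E) = 78.00° ✓; |ZP| = 12.70 ✓; ∠(ZP, PC) = 85.90° ✗; |PC| = 31.20 ✓.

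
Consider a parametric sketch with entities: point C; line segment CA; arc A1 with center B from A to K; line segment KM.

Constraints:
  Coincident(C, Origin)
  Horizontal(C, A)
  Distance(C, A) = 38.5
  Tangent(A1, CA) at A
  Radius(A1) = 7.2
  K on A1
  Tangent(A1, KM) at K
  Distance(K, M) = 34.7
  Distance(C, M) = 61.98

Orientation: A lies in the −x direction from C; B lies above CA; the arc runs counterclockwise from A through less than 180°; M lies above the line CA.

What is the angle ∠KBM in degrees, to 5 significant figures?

78.278°

Checks: |BK| = 7.200 ✓; ∠(BK, KM) = 90.00° ✓; |KM| = 34.70 ✓; |CM| = 61.98 ✓.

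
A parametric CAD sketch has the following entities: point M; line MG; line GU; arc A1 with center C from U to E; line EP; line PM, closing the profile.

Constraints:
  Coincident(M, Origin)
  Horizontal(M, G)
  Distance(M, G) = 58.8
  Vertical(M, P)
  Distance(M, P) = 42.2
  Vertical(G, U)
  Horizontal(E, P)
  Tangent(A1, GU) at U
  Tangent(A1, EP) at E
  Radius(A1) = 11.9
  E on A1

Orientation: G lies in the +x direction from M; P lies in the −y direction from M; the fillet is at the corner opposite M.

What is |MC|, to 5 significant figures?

55.836

M is at the origin; M and G share the same y with |MG| = 58.8 and G on the +x side, so G = (58.800, 0.0000). M and P share the same x with |MP| = 42.2 and P on the −y side, so P = (0.0000, -42.200). The virtual corner opposite M is at (58.800, -42.200). Since A1 is tangent to GU there, CU ⟂ GU and A1 meets EP tangentially, so CE is at right angles to EP, with radius 11.9, so the center C sits 11.9 in from both sides at C = (46.900, -30.300). Then |MC| = |C − M| = 55.836.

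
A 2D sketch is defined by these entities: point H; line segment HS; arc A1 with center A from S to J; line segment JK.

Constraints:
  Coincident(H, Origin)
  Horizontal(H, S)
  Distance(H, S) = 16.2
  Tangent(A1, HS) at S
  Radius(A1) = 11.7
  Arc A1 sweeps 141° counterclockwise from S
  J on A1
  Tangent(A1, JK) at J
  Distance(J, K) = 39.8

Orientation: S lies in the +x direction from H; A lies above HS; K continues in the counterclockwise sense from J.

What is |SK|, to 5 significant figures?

51.543

H is at the origin; H and S share the same y with |HS| = 16.2 and S on the +x side, so S = (16.200, 0.0000). Tangency of A1 to HS means the radius AS is perpendicular to HS, so A = S + (0, 11.7) = (16.200, 11.700). On A1, S sits at bearing -90° from A; a 141° counterclockwise sweep puts J at bearing 51°, so J = A + 11.7·(cos 51°, sin 51°) = (23.563, 20.793). Tangency of A1 to JK means the radius AJ is perpendicular to JK, so JK runs along (−sin 51°, cos 51°); with |JK| = 39.8, K = (-7.3674, 45.840). Then |SK| = |K − S| = 51.543.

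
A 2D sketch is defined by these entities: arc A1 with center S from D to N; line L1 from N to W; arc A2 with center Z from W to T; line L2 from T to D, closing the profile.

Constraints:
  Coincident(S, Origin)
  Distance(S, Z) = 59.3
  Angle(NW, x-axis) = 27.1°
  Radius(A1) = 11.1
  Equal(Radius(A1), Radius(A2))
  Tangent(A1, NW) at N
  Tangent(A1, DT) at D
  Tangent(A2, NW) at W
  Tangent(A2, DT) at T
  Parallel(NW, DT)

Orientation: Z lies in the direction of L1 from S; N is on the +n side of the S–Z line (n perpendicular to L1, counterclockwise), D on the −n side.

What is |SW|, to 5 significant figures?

60.330

The slot axis is L1's direction at 27.1°, so u = (cos 27.1°, sin 27.1°) = (0.89021, 0.45554) and n = (−sin 27.1°, cos 27.1°) = (-0.45554, 0.89021). S is at the origin and Z lies 59.3 along u from S, so Z = 59.3·u = (52.790, 27.014). Tangency of A1 to both parallel lines with radius 11.1 puts N and D at S ± 11.1·n: N = (-5.0565, 9.8814), D = (5.0565, -9.8814). Equal radii place W and T the same way about Z: W = Z + 11.1·n = (47.733, 36.895), T = Z − 11.1·n = (57.846, 17.132). Then |SW| = |W − S| = 60.330.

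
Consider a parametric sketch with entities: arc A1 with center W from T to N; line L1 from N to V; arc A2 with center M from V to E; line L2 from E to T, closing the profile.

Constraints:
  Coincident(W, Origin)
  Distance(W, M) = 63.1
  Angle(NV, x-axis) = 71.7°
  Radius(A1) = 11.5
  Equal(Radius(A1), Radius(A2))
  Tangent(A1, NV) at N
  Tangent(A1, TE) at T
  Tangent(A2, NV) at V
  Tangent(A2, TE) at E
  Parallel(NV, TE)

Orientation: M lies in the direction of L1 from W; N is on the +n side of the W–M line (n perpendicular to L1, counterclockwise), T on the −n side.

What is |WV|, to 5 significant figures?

64.139

The slot axis is L1's direction at 71.7°, so u = (cos 71.7°, sin 71.7°) = (0.31399, 0.94943) and n = (−sin 71.7°, cos 71.7°) = (-0.94943, 0.31399). W is at the origin and M lies 63.1 along u from W, so M = 63.1·u = (19.813, 59.909). Tangency of A1 to both parallel lines with radius 11.5 puts N and T at W ± 11.5·n: N = (-10.918, 3.6109), T = (10.918, -3.6109). Equal radii place V and E the same way about M: V = M + 11.5·n = (8.8945, 63.520), E = M − 11.5·n = (30.731, 56.298). Then |WV| = |V − W| = 64.139.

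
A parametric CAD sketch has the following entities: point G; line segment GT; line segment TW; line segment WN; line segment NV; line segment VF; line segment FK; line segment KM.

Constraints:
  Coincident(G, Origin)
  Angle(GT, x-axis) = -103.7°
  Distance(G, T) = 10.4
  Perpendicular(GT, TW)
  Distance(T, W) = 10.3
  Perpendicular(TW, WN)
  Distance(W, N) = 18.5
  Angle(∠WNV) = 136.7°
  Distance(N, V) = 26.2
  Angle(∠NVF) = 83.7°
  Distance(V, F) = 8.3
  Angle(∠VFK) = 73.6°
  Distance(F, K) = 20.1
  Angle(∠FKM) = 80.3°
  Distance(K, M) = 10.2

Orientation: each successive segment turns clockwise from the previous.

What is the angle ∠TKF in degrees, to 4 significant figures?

101.0°

∠NVF = 83.7° gives VF at -63.30° from the x-axis; with |VF| = 8.3, F = (17.61, 17.16). ∠VFK = 73.6° gives FK at -169.7° from the x-axis; with |FK| = 20.1, K = (-2.162, 13.57). Then cos ∠TKF = KT·KF / (|KT||KF|), giving 101.0°.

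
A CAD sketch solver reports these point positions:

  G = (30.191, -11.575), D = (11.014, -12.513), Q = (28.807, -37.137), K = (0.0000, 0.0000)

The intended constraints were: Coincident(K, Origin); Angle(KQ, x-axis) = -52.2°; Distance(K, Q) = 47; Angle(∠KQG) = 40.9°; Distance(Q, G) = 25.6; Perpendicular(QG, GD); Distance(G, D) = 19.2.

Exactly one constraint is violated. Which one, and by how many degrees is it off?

Perpendicular(QG, GD) — off by 5.90°.

K = (0.00, 0.00) ✓; KQ at -52.20° ✓; |KQ| = 47.00 ✓; ∠KQG = 40.90° ✓; |QG| = 25.60 ✓; ∠(QG, GD) = 95.90° ✗; |GD| = 19.20 ✓.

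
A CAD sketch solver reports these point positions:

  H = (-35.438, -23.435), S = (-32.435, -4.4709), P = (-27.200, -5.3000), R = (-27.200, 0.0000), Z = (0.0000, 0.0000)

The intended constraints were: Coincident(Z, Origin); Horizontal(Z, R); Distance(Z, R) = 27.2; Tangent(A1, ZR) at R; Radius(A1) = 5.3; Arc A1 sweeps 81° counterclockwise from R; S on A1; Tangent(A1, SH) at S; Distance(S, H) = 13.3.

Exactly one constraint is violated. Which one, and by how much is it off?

Distance(S, H) = 13.3 — off by 5.90.

Z = (0.00, 0.00) ✓; Z.y = 0.00, R.y = 0.00 ✓; |ZR| = 27.20 ✓; ∠(PR, RZ) = 90.00° ✓; |PR| = 5.300 ✓; bearing(P→S) − bearing(P→R) = 81.00° ✓; |PS| = 5.300 ✓; ∠(PS, SH) = 90.00° ✓; |SH| = 19.20 ✗.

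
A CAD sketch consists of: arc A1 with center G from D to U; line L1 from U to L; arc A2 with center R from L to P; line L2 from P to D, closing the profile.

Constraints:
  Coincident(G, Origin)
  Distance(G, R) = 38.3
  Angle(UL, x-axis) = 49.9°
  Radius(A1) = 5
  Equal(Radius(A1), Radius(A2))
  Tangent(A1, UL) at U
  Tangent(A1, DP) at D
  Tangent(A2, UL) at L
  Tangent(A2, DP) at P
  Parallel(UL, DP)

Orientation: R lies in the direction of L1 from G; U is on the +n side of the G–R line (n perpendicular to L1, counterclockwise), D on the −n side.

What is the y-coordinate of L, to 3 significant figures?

32.5

The slot axis is L1's direction at 49.9°, so u = (cos 49.9°, sin 49.9°) = (0.644, 0.765) and n = (−sin 49.9°, cos 49.9°) = (-0.765, 0.644). G is at the origin and R lies 38.3 along u from G, so R = 38.3·u = (24.7, 29.3). Tangency of A1 to both parallel lines with radius 5.0 puts U and D at G ± 5.0·n: U = (-3.82, 3.22), D = (3.82, -3.22). Equal radii place L and P the same way about R: L = R + 5.0·n = (20.8, 32.5), P = R − 5.0·n = (28.5, 26.1). So L.y = 32.5.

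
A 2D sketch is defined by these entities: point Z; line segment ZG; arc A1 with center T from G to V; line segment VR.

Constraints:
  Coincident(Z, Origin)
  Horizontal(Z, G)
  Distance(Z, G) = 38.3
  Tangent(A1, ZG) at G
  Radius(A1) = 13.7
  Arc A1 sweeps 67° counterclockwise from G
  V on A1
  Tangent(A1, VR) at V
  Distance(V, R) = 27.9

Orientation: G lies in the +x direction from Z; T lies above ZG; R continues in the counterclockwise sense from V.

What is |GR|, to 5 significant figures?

41.362

Z is at the origin; ZG is horizontal with |ZG| = 38.3 and G on the +x side, so G = (38.300, 0.0000). The tangent condition forces TG to be normal to ZG, so T = G + (0, 13.7) = (38.300, 13.700). On A1, G sits at bearing -90° from T; a 67° counterclockwise sweep puts V at bearing -23°, so V = T + 13.7·(cos -23°, sin -23°) = (50.911, 8.3470). A1 meets VR tangentially, so TV is at right angles to VR, so VR runs along (−sin -23°, cos -23°); with |VR| = 27.9, R = (61.812, 34.029). Then |GR| = |R − G| = 41.362.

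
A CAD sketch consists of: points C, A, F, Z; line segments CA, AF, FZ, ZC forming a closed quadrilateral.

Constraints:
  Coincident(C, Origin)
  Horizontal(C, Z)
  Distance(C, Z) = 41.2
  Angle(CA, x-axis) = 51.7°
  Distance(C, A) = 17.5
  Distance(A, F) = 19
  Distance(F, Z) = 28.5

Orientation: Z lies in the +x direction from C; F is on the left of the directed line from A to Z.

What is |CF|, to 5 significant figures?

36.081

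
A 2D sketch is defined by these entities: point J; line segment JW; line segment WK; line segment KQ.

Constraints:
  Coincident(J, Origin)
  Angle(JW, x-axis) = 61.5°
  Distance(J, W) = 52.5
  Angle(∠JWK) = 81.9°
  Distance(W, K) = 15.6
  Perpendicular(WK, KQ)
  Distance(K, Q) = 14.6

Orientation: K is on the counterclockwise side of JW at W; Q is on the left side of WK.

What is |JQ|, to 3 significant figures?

38.3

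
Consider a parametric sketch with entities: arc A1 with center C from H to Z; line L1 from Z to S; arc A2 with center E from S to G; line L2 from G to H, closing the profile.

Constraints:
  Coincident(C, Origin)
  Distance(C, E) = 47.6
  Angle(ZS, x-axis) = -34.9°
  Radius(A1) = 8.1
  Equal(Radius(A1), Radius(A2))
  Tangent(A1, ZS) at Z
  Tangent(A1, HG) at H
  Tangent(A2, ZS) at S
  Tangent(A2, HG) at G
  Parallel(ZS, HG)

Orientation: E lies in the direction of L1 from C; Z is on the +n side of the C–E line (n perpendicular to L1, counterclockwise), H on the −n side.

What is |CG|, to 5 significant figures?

48.284

Tangency of A1 to both parallel lines with radius 8.1 puts Z and H at C ± 8.1·n: Z = (4.6344, 6.6432), H = (-4.6344, -6.6432). Equal radii place S and G the same way about E: S = E + 8.1·n = (43.674, -20.591), G = E − 8.1·n = (34.405, -33.877). Then |CG| = |G − C| = 48.284.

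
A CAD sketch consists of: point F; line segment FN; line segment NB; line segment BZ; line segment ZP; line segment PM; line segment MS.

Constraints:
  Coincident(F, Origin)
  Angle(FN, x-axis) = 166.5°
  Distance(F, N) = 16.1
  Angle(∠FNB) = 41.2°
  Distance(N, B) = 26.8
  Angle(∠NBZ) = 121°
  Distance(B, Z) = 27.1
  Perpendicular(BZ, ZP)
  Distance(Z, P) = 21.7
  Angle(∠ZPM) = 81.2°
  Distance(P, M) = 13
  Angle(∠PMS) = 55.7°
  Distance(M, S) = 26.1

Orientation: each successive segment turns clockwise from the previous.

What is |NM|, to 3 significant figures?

28.2

F is at the origin; FN runs at 166.5° with length 16.1, so N = (-15.7, 3.76). ∠FNB = 41.2° gives NB at 27.7° from the x-axis; with |NB| = 26.8, B = (8.07, 16.2). ∠NBZ = 121.0° gives BZ at -31.3° from the x-axis; with |BZ| = 27.1, Z = (31.2, 2.14). BZ ⟂ ZP, so ZP runs at -121°; with |ZP| = 21.7, P = (20.0, -16.4). ∠ZPM = 81.2° gives PM at 140° from the x-axis; with |PM| = 13.0, M = (10.0, -8.03). Then |NM| = |M − N| = 28.2.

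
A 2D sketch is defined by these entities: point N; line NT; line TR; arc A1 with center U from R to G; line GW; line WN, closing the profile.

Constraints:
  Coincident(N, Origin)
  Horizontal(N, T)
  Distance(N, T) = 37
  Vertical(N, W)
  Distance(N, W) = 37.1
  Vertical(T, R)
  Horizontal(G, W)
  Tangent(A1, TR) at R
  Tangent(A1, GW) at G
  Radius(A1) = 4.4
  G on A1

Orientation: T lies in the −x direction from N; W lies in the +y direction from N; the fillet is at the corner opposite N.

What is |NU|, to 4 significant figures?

46.17

N is at the origin; NT is horizontal with |NT| = 37.0 and T on the −x side, so T = (-37.00, 0.000). N and W share the same x with |NW| = 37.1 and W on the +y side, so W = (0.000, 37.10). The virtual corner opposite N is at (-37.00, 37.10). A1 meets TR tangentially, so UR is at right angles to TR and since A1 is tangent to GW there, UG ⟂ GW, with radius 4.4, so the center U sits 4.4 in from both sides at U = (-32.60, 32.70). Then |NU| = |U − N| = 46.17.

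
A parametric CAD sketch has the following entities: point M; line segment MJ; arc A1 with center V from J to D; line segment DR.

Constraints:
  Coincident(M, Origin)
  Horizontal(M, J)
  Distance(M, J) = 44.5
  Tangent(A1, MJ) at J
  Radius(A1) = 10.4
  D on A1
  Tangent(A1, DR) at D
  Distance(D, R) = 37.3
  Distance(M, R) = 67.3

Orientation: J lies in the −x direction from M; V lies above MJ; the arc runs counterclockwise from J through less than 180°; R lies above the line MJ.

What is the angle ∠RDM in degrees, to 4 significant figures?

129.3°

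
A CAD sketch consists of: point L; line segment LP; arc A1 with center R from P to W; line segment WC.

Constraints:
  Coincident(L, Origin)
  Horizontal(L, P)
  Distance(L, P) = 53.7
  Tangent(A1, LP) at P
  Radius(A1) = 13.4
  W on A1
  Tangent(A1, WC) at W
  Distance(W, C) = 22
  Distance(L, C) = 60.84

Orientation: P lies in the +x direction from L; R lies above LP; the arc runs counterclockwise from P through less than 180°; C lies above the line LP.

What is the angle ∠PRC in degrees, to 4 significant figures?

165.5°

Checks: L = (0.00, 0.00) ✓; |RW| = 13.40 ✓; ∠(RW, WC) = 90.00° ✓; |WC| = 22.00 ✓; |LC| = 60.84 ✓.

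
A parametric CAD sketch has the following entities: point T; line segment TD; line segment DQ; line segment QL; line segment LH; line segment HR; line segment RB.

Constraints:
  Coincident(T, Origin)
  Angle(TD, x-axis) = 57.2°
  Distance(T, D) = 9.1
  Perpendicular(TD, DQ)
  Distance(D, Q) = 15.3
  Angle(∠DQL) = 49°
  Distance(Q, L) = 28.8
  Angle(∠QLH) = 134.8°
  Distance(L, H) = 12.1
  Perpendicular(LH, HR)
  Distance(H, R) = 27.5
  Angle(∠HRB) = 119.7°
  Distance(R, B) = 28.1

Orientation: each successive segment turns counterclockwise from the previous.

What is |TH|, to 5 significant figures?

20.641

∠DQL = 49.0° gives QL at -81.800° from the x-axis; with |QL| = 28.8, L = (-3.8234, -12.568). ∠QLH = 134.8° gives LH at -36.600° from the x-axis; with |LH| = 12.1, H = (5.8907, -19.783). Then |TH| = |H − T| = 20.641.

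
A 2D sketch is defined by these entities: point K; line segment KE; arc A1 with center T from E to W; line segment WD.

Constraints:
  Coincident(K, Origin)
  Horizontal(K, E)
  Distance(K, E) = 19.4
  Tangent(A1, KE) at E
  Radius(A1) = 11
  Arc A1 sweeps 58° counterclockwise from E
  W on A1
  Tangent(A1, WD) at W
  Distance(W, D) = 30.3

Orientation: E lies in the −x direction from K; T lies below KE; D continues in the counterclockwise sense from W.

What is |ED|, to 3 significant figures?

40.0

K is at the origin; K and E share the same y with |KE| = 19.4 and E on the −x side, so E = (-19.4, 0.00). A1 meets KE tangentially, so TE is at right angles to KE, so T = E + (0, -11) = (-19.4, -11.0). On A1, E sits at bearing 90° from T; a 58° counterclockwise sweep puts W at bearing 148°, so W = T + 11.0·(cos 148°, sin 148°) = (-28.7, -5.17). A1 meets WD tangentially, so TW is at right angles to WD, so WD runs along (−sin 148°, cos 148°); with |WD| = 30.3, D = (-44.8, -30.9). Then |ED| = |D − E| = 40.0.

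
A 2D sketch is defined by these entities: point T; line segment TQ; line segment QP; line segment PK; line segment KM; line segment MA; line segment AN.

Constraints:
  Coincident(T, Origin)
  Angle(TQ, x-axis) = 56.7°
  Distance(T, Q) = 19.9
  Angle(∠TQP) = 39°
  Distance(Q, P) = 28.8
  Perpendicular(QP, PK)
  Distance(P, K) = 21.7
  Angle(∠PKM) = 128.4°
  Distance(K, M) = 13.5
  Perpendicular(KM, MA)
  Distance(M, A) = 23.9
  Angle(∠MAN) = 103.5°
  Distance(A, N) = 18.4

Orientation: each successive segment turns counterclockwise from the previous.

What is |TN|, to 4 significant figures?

15.67

T is at the origin; TQ runs at 56.7° with length 19.9, so Q = (10.93, 16.63). ∠TQP = 39.0° gives QP at -162.3° from the x-axis; with |QP| = 28.8, P = (-16.51, 7.876). The perpendicularity gives PK at right angles to QP, so PK runs at -72.30°; with |PK| = 21.7, K = (-9.914, -12.80). ∠PKM = 128.4° gives KM at -20.70° from the x-axis; with |KM| = 13.5, M = (2.715, -17.57). KM is perpendicular to MA, so MA runs at 69.30°; with |MA| = 23.9, A = (11.16, 4.789). ∠MAN = 103.5° gives AN at 145.8° from the x-axis; with |AN| = 18.4, N = (-4.055, 15.13). Then |TN| = |N − T| = 15.67.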